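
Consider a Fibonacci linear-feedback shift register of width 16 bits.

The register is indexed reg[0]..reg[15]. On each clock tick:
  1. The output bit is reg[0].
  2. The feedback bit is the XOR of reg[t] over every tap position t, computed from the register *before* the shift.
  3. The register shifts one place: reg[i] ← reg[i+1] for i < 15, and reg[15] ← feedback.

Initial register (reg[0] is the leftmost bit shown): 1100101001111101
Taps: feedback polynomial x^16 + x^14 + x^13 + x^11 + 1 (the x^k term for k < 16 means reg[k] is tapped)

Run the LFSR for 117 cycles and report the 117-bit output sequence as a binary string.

k : reg_k → out_k, fb_k
0: 1100101001111101 → 1, fb=1
1: 1001010011111011 → 1, fb=1
2: 0010100111110111 → 0, fb=1
3: 0101001111101111 → 0, fb=0
4: 1010011111011110 → 1, fb=0
5: 0100111110111100 → 0, fb=0
6: 1001111101111000 → 1, fb=0
7: 0011111011110000 → 0, fb=1
8: 0111110111100001 → 0, fb=0
9: 1111101111000010 → 1, fb=0
10: 1111011110000100 → 1, fb=0
11: 1110111100001000 → 1, fb=1
12: 1101111000010001 → 1, fb=0
13: 1011110000100010 → 1, fb=0
14: 0111100001000100 → 0, fb=1
15: 1111000010001001 → 1, fb=1
16: 1110000100010011 → 1, fb=1
17: 1100001000100111 → 1, fb=1
18: 1000010001001111 → 1, fb=1
19: 0000100010011111 → 0, fb=1
20: 0001000100111111 → 0, fb=1
21: 0010001001111111 → 0, fb=1
22: 0100010011111111 → 0, fb=1
23: 1000100111111111 → 1, fb=0
24: 0001001111111110 → 0, fb=1
25: 0010011111111101 → 0, fb=0
26: 0100111111111010 → 0, fb=0
27: 1001111111110100 → 1, fb=1
28: 0011111111101001 → 0, fb=0
29: 0111111111010010 → 0, fb=0
30: 1111111110100100 → 1, fb=0
31: 1111111101001000 → 1, fb=1
32: 1111111010010001 → 1, fb=0
33: 1111110100100010 → 1, fb=0
34: 1111101001000100 → 1, fb=0
35: 1111010010001000 → 1, fb=1
36: 1110100100010001 → 1, fb=0
37: 1101001000100010 → 1, fb=0
38: 1010010001000100 → 1, fb=0
39: 0100100010001000 → 0, fb=0
40: 1001000100010000 → 1, fb=0
41: 0010001000100000 → 0, fb=0
42: 0100010001000000 → 0, fb=0
43: 1000100010000000 → 1, fb=1
44: 0001000100000001 → 0, fb=0
45: 0010001000000010 → 0, fb=1
46: 0100010000000101 → 0, fb=1
47: 1000100000001011 → 1, fb=0
48: 0001000000010110 → 0, fb=1
49: 0010000000101101 → 0, fb=1
50: 0100000001011011 → 0, fb=0
51: 1000000010110110 → 1, fb=0
52: 0000000101101100 → 0, fb=1
53: 0000001011011001 → 0, fb=1
54: 0000010110110011 → 0, fb=0
55: 0000101101100110 → 0, fb=0
56: 0001011011001100 → 0, fb=1
57: 0010110110011001 → 0, fb=1
58: 0101101100110011 → 0, fb=0
59: 1011011001100110 → 1, fb=1
60: 0110110011001101 → 0, fb=1
61: 1101100110011011 → 1, fb=1
62: 1011001100110111 → 1, fb=0
63: 0110011001101110 → 0, fb=0
64: 1100110011011100 → 1, fb=1
65: 1001100110111001 → 1, fb=0
66: 0011001101110010 → 0, fb=0
67: 0110011011100100 → 0, fb=1
68: 1100110111001001 → 1, fb=1
69: 1001101110010011 → 1, fb=1
70: 0011011100100111 → 0, fb=0
71: 0110111001001110 → 0, fb=0
72: 1101110010011100 → 1, fb=1
73: 1011100100111001 → 1, fb=0
74: 0111001001110010 → 0, fb=0
75: 1110010011100100 → 1, fb=0
76: 1100100111001000 → 1, fb=1
77: 1001001110010001 → 1, fb=0
78: 0010011100100010 → 0, fb=1
79: 0100111001000101 → 0, fb=1
80: 1001110010001011 → 1, fb=0
81: 0011100100010110 → 0, fb=1
82: 0111001000101101 → 0, fb=1
83: 1110010001011011 → 1, fb=1
84: 1100100010110111 → 1, fb=0
85: 1001000101101110 → 1, fb=1
86: 0010001011011101 → 0, fb=0
87: 0100010110111010 → 0, fb=0
88: 1000101101110100 → 1, fb=1
89: 0001011011101001 → 0, fb=0
90: 0010110111010010 → 0, fb=0
91: 0101101110100100 → 0, fb=1
92: 1011011101001001 → 1, fb=1
93: 0110111010010011 → 0, fb=0
94: 1101110100100110 → 1, fb=1
95: 1011101001001101 → 1, fb=0
96: 0111010010011010 → 0, fb=0
97: 1110100100110100 → 1, fb=1
98: 1101001001101001 → 1, fb=1
99: 1010010011010011 → 1, fb=1
100: 0100100110100111 → 0, fb=0
101: 1001001101001110 → 1, fb=1
102: 0010011010011101 → 0, fb=0
103: 0100110100111010 → 0, fb=0
104: 1001101001110100 → 1, fb=1
105: 0011010011101001 → 0, fb=0
106: 0110100111010010 → 0, fb=0
107: 1101001110100100 → 1, fb=0
108: 1010011101001000 → 1, fb=1
109: 0100111010010001 → 0, fb=1
110: 1001110100100011 → 1, fb=0
111: 0011101001000110 → 0, fb=0
112: 0111010010001100 → 0, fb=1
113: 1110100100011001 → 1, fb=0
114: 1101001000110010 → 1, fb=1
115: 1010010001100101 → 1, fb=0
116: 0100100011001010 → 0, fb=1

110010100111110111100001000100111111111010010001000100000001011011001100110111001001110010001011011101001001101001110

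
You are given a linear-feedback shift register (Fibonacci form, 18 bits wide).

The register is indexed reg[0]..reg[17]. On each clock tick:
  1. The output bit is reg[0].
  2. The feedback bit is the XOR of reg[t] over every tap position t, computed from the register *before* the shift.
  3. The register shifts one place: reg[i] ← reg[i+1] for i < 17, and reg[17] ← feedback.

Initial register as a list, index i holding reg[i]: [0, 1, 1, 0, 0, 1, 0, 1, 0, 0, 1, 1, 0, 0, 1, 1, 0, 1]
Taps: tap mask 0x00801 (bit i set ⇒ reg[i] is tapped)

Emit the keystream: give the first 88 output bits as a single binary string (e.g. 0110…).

0110010100110011011111111011001110111000100111011101010110001100011011011011100001101011

k : reg_k → out_k, fb_k
0: 011001010011001101 → 0, fb=1
1: 110010100110011011 → 1, fb=1
2: 100101001100110111 → 1, fb=1
3: 001010011001101111 → 0, fb=1
4: 010100110011011111 → 0, fb=1
5: 101001100110111111 → 1, fb=1
6: 010011001101111111 → 0, fb=1
7: 100110011011111111 → 1, fb=0
8: 001100110111111110 → 0, fb=1
9: 011001101111111101 → 0, fb=1
10: 110011011111111011 → 1, fb=0
11: 100110111111110110 → 1, fb=0
12: 001101111111101100 → 0, fb=1
13: 011011111111011001 → 0, fb=1
14: 110111111110110011 → 1, fb=1
15: 101111111101100111 → 1, fb=0
16: 011111111011001110 → 0, fb=1
17: 111111110110011101 → 1, fb=1
18: 111111101100111011 → 1, fb=1
19: 111111011001110111 → 1, fb=0
20: 111110110011101110 → 1, fb=0
21: 111101100111011100 → 1, fb=0
22: 111011001110111000 → 1, fb=1
23: 110110011101110001 → 1, fb=0
24: 101100111011100010 → 1, fb=0
25: 011001110111000100 → 0, fb=1
26: 110011101110001001 → 1, fb=1
27: 100111011100010011 → 1, fb=1
28: 001110111000100111 → 0, fb=0
29: 011101110001001110 → 0, fb=1
30: 111011100010011101 → 1, fb=1
31: 110111000100111011 → 1, fb=1
32: 101110001001110111 → 1, fb=0
33: 011100010011101110 → 0, fb=1
34: 111000100111011101 → 1, fb=0
35: 110001001110111010 → 1, fb=1
36: 100010011101110101 → 1, fb=0
37: 000100111011101010 → 0, fb=1
38: 001001110111010101 → 0, fb=1
39: 010011101110101011 → 0, fb=0
40: 100111011101010110 → 1, fb=0
41: 001110111010101100 → 0, fb=0
42: 011101110101011000 → 0, fb=1
43: 111011101010110001 → 1, fb=1
44: 110111010101100011 → 1, fb=0
45: 101110101011000110 → 1, fb=0
46: 011101010110001100 → 0, fb=0
47: 111010101100011000 → 1, fb=1
48: 110101011000110001 → 1, fb=1
49: 101010110001100011 → 1, fb=0
50: 010101100011000110 → 0, fb=1
51: 101011000110001101 → 1, fb=1
52: 010110001100011011 → 0, fb=0
53: 101100011000110110 → 1, fb=1
54: 011000110001101101 → 0, fb=1
55: 110001100011011011 → 1, fb=0
56: 100011000110110110 → 1, fb=1
57: 000110001101101101 → 0, fb=1
58: 001100011011011011 → 0, fb=1
59: 011000110110110111 → 0, fb=0
60: 110001101101101110 → 1, fb=0
61: 100011011011011100 → 1, fb=0
62: 000110110110111000 → 0, fb=0
63: 001101101101110000 → 0, fb=1
64: 011011011011100001 → 0, fb=1
65: 110110110111000011 → 1, fb=0
66: 101101101110000110 → 1, fb=1
67: 011011011100001101 → 0, fb=0
68: 110110111000011010 → 1, fb=1
69: 101101110000110101 → 1, fb=1
70: 011011100001101011 → 0, fb=1
71: 110111000011010111 → 1, fb=0
72: 101110000110101110 → 1, fb=1
73: 011100001101011101 → 0, fb=1
74: 111000011010111011 → 1, fb=1
75: 110000110101110111 → 1, fb=0
76: 100001101011101110 → 1, fb=0
77: 000011010111011100 → 0, fb=1
78: 000110101110111001 → 0, fb=0
79: 001101011101110010 → 0, fb=1
80: 011010111011100101 → 0, fb=1
81: 110101110111001011 → 1, fb=0
82: 101011101110010110 → 1, fb=1
83: 010111011100101101 → 0, fb=0
84: 101110111001011010 → 1, fb=0
85: 011101110010110100 → 0, fb=0
86: 111011100101101000 → 1, fb=0
87: 110111001011010000 → 1, fb=0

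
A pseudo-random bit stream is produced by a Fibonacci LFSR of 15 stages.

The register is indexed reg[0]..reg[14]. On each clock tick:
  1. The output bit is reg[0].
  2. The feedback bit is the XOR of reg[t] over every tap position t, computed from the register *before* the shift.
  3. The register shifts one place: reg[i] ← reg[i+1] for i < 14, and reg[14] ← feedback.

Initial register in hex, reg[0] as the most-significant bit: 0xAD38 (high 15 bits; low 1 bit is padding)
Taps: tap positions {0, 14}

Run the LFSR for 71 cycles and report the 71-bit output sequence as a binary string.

step | reg (before) | out | fb
   0 | 101011010011100 | 1 | 1
   1 | 010110100111001 | 0 | 1
   2 | 101101001110011 | 1 | 0
   3 | 011010011100110 | 0 | 0
   4 | 110100111001100 | 1 | 1
   5 | 101001110011001 | 1 | 0
   6 | 010011100110010 | 0 | 0
   7 | 100111001100100 | 1 | 1
   8 | 001110011001001 | 0 | 1
   9 | 011100110010011 | 0 | 1
  10 | 111001100100111 | 1 | 0
  11 | 110011001001110 | 1 | 1
  12 | 100110010011101 | 1 | 0
  13 | 001100100111010 | 0 | 0
  14 | 011001001110100 | 0 | 0
  15 | 110010011101000 | 1 | 1
  16 | 100100111010001 | 1 | 0
  17 | 001001110100010 | 0 | 0
  18 | 010011101000100 | 0 | 0
  19 | 100111010001000 | 1 | 1
  20 | 001110100010001 | 0 | 1
  21 | 011101000100011 | 0 | 1
  22 | 111010001000111 | 1 | 0
  23 | 110100010001110 | 1 | 1
  24 | 101000100011101 | 1 | 0
  25 | 010001000111010 | 0 | 0
  26 | 100010001110100 | 1 | 1
  27 | 000100011101001 | 0 | 1
  28 | 001000111010011 | 0 | 1
  29 | 010001110100111 | 0 | 1
  30 | 100011101001111 | 1 | 0
  31 | 000111010011110 | 0 | 0
  32 | 001110100111100 | 0 | 0
  33 | 011101001111000 | 0 | 0
  34 | 111010011110000 | 1 | 1
  35 | 110100111100001 | 1 | 0
  36 | 101001111000010 | 1 | 1
  37 | 010011110000101 | 0 | 1
  38 | 100111100001011 | 1 | 0
  39 | 001111000010110 | 0 | 0
  40 | 011110000101100 | 0 | 0
  41 | 111100001011000 | 1 | 1
  42 | 111000010110001 | 1 | 0
  43 | 110000101100010 | 1 | 1
  44 | 100001011000101 | 1 | 0
  45 | 000010110001010 | 0 | 0
  46 | 000101100010100 | 0 | 0
  47 | 001011000101000 | 0 | 0
  48 | 010110001010000 | 0 | 0
  49 | 101100010100000 | 1 | 1
  50 | 011000101000001 | 0 | 1
  51 | 110001010000011 | 1 | 0
  52 | 100010100000110 | 1 | 1
  53 | 000101000001101 | 0 | 1
  54 | 001010000011011 | 0 | 1
  55 | 010100000110111 | 0 | 1
  56 | 101000001101111 | 1 | 0
  57 | 010000011011110 | 0 | 0
  58 | 100000110111100 | 1 | 1
  59 | 000001101111001 | 0 | 1
  60 | 000011011110011 | 0 | 1
  61 | 000110111100111 | 0 | 1
  62 | 001101111001111 | 0 | 1
  63 | 011011110011111 | 0 | 1
  64 | 110111100111111 | 1 | 0
  65 | 101111001111110 | 1 | 1
  66 | 011110011111101 | 0 | 1
  67 | 111100111111011 | 1 | 0
  68 | 111001111110110 | 1 | 1
  69 | 110011111101101 | 1 | 0
  70 | 100111111011010 | 1 | 1

10101101001110011001001110100010001110100111100001011000101000001101111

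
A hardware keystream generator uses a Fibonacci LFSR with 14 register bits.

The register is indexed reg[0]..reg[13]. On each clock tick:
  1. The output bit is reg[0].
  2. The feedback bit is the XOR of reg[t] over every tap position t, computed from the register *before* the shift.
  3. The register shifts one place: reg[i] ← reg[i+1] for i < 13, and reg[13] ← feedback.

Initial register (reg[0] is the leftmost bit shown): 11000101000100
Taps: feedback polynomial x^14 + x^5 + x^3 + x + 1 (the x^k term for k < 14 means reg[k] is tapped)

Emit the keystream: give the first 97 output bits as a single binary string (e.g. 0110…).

tick  register→output (feedback)
  0  11000101000100→1 (1)
  1  10001010001001→1 (1)
  2  00010100010011→0 (0)
  3  00101000100110→0 (0)
  4  01010001001100→0 (0)
  5  10100010011000→1 (1)
  6  01000100110001→0 (0)
  7  10001001100010→1 (1)
  8  00010011000101→0 (1)
  9  00100110001011→0 (1)
 10  01001100010111→0 (0)
 11  10011000101110→1 (0)
 12  00110001011100→0 (1)
 13  01100010111001→0 (1)
 14  11000101110011→1 (1)
 15  10001011100111→1 (1)
 16  00010111001111→0 (0)
 17  00101110011110→0 (1)
 18  01011100111101→0 (1)
 19  10111001111011→1 (0)
 20  01110011110110→0 (0)
 21  11100111101100→1 (1)
 22  11001111011001→1 (1)
 23  10011110110011→1 (1)
 24  00111101100111→0 (0)
 25  01111011001110→0 (0)
 26  11110110011100→1 (0)
 27  11101100111000→1 (1)
 28  11011001110001→1 (1)
 29  10110011100011→1 (0)
 30  01100111000110→0 (0)
 31  11001110001100→1 (1)
 32  10011100011001→1 (1)
 33  00111000110011→0 (1)
 34  01110001100111→0 (0)
 35  11100011001110→1 (0)
 36  11000110011100→1 (1)
 37  10001100111001→1 (0)
 38  00011001110010→0 (1)
 39  00110011100101→0 (1)
 40  01100111001011→0 (0)
 41  11001110010110→1 (1)
 42  10011100101101→1 (1)
 43  00111001011011→0 (1)
 44  01110010110111→0 (0)
 45  11100101101110→1 (1)
 46  11001011011101→1 (0)
 47  10010110111010→1 (1)
 48  00101101110101→0 (1)
 49  01011011101011→0 (0)
 50  10110111010110→1 (1)
 51  01101110101101→0 (0)
 52  11011101011010→1 (0)
 53  10111010110100→1 (0)
 54  01110101101000→0 (1)
 55  11101011010001→1 (0)
 56  11010110100010→1 (0)
 57  10101101000100→1 (0)
 58  01011010001000→0 (0)
 59  10110100010000→1 (1)
 60  01101000100001→0 (1)
 61  11010001000011→1 (1)
 62  10100010000111→1 (1)
 63  01000100001111→0 (0)
 64  10001000011110→1 (1)
 65  00010000111101→0 (1)
 66  00100001111011→0 (0)
 67  01000011110110→0 (1)
 68  10000111101101→1 (0)
 69  00001111011010→0 (1)
 70  00011110110101→0 (0)
 71  00111101101010→0 (0)
 72  01111011010100→0 (0)
 73  11110110101000→1 (0)
 74  11101101010000→1 (1)
 75  11011010100001→1 (1)
 76  10110101000011→1 (1)
 77  01101010000111→0 (1)
 78  11010100001111→1 (0)
 79  10101000011110→1 (1)
 80  01010000111101→0 (0)
 81  10100001111010→1 (1)
 82  01000011110101→0 (1)
 83  10000111101011→1 (0)
 84  00001111010110→0 (1)
 85  00011110101101→0 (0)
 86  00111101011010→0 (0)
 87  01111010110100→0 (0)
 88  11110101101000→1 (0)
 89  11101011010000→1 (0)
 90  11010110100000→1 (0)
 91  10101101000000→1 (0)
 92  01011010000000→0 (0)
 93  10110100000000→1 (1)
 94  01101000000001→0 (1)
 95  11010000000011→1 (1)
 96  10100000000111→1 (1)

1100010100010011000101110011110110011100011001110010110111010110100010000111101101010000111101011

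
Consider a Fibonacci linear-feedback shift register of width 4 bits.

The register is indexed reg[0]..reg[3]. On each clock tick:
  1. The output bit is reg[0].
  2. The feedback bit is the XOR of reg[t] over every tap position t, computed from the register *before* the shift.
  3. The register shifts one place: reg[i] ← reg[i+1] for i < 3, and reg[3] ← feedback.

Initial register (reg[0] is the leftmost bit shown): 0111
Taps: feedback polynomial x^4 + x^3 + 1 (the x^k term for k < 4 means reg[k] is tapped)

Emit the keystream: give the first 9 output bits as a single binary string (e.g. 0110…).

tick  register→output (feedback)
  0  0111→0 (1)
  1  1111→1 (0)
  2  1110→1 (1)
  3  1101→1 (0)
  4  1010→1 (1)
  5  0101→0 (1)
  6  1011→1 (0)
  7  0110→0 (0)
  8  1100→1 (1)

011110101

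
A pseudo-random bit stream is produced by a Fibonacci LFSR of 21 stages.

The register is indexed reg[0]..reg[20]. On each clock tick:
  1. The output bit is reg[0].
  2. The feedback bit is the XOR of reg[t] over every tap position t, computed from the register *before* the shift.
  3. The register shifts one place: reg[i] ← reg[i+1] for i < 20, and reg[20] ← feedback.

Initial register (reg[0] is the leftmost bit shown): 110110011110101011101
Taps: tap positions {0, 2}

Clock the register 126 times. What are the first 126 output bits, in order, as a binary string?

tick  register→output (feedback)
  0  110110011110101011101→1 (1)
  1  101100111101010111011→1 (0)
  2  011001111010101110110→0 (1)
  3  110011110101011101101→1 (1)
  4  100111101010111011011→1 (1)
  5  001111010101110110111→0 (1)
  6  011110101011101101111→0 (1)
  7  111101010111011011111→1 (0)
  8  111010101110110111110→1 (0)
  9  110101011101101111100→1 (1)
 10  101010111011011111001→1 (0)
 11  010101110110111110010→0 (0)
 12  101011101101111100100→1 (0)
 13  010111011011111001000→0 (0)
 14  101110110111110010000→1 (0)
 15  011101101111100100000→0 (1)
 16  111011011111001000001→1 (0)
 17  110110111110010000010→1 (1)
 18  101101111100100000101→1 (0)
 19  011011111001000001010→0 (1)
 20  110111110010000010101→1 (1)
 21  101111100100000101011→1 (0)
 22  011111001000001010110→0 (1)
 23  111110010000010101101→1 (0)
 24  111100100000101011010→1 (0)
 25  111001000001010110100→1 (0)
 26  110010000010101101000→1 (1)
 27  100100000101011010001→1 (1)
 28  001000001010110100011→0 (1)
 29  010000010101101000111→0 (0)
 30  100000101011010001110→1 (1)
 31  000001010110100011101→0 (0)
 32  000010101101000111010→0 (0)
 33  000101011010001110100→0 (0)
 34  001010110100011101000→0 (1)
 35  010101101000111010001→0 (0)
 36  101011010001110100010→1 (0)
 37  010110100011101000100→0 (0)
 38  101101000111010001000→1 (0)
 39  011010001110100010000→0 (1)
 40  110100011101000100001→1 (1)
 41  101000111010001000011→1 (0)
 42  010001110100010000110→0 (0)
 43  100011101000100001100→1 (1)
 44  000111010001000011001→0 (0)
 45  001110100010000110010→0 (1)
 46  011101000100001100101→0 (1)
 47  111010001000011001011→1 (0)
 48  110100010000110010110→1 (1)
 49  101000100001100101101→1 (0)
 50  010001000011001011010→0 (0)
 51  100010000110010110100→1 (1)
 52  000100001100101101001→0 (0)
 53  001000011001011010010→0 (1)
 54  010000110010110100101→0 (0)
 55  100001100101101001010→1 (1)
 56  000011001011010010101→0 (0)
 57  000110010110100101010→0 (0)
 58  001100101101001010100→0 (1)
 59  011001011010010101001→0 (1)
 60  110010110100101010011→1 (1)
 61  100101101001010100111→1 (1)
 62  001011010010101001111→0 (1)
 63  010110100101010011111→0 (0)
 64  101101001010100111110→1 (0)
 65  011010010101001111100→0 (1)
 66  110100101010011111001→1 (1)
 67  101001010100111110011→1 (0)
 68  010010101001111100110→0 (0)
 69  100101010011111001100→1 (1)
 70  001010100111110011001→0 (1)
 71  010101001111100110011→0 (0)
 72  101010011111001100110→1 (0)
 73  010100111110011001100→0 (0)
 74  101001111100110011000→1 (0)
 75  010011111001100110000→0 (0)
 76  100111110011001100000→1 (1)
 77  001111100110011000001→0 (1)
 78  011111001100110000011→0 (1)
 79  111110011001100000111→1 (0)
 80  111100110011000001110→1 (0)
 81  111001100110000011100→1 (0)
 82  110011001100000111000→1 (1)
 83  100110011000001110001→1 (1)
 84  001100110000011100011→0 (1)
 85  011001100000111000111→0 (1)
 86  110011000001110001111→1 (1)
 87  100110000011100011111→1 (1)
 88  001100000111000111111→0 (1)
 89  011000001110001111111→0 (1)
 90  110000011100011111111→1 (1)
 91  100000111000111111111→1 (1)
 92  000001110001111111111→0 (0)
 93  000011100011111111110→0 (0)
 94  000111000111111111100→0 (0)
 95  001110001111111111000→0 (1)
 96  011100011111111110001→0 (1)
 97  111000111111111100011→1 (0)
 98  110001111111111000110→1 (1)
 99  100011111111110001101→1 (1)
100  000111111111100011011→0 (0)
101  001111111111000110110→0 (1)
102  011111111110001101101→0 (1)
103  111111111100011011011→1 (0)
104  111111111000110110110→1 (0)
105  111111110001101101100→1 (0)
106  111111100011011011000→1 (0)
107  111111000110110110000→1 (0)
108  111110001101101100000→1 (0)
109  111100011011011000000→1 (0)
110  111000110110110000000→1 (0)
111  110001101101100000000→1 (1)
112  100011011011000000001→1 (1)
113  000110110110000000011→0 (0)
114  001101101100000000110→0 (1)
115  011011011000000001101→0 (1)
116  110110110000000011011→1 (1)
117  101101100000000110111→1 (0)
118  011011000000001101110→0 (1)
119  110110000000011011101→1 (1)
120  101100000000110111011→1 (0)
121  011000000001101110110→0 (1)
122  110000000011011101101→1 (1)
123  100000000110111011011→1 (1)
124  000000001101110110111→0 (0)
125  000000011011101101110→0 (0)

110110011110101011101101111100100000101011010001110100010000110010110100101010011111001100110000011100011111111110001101101100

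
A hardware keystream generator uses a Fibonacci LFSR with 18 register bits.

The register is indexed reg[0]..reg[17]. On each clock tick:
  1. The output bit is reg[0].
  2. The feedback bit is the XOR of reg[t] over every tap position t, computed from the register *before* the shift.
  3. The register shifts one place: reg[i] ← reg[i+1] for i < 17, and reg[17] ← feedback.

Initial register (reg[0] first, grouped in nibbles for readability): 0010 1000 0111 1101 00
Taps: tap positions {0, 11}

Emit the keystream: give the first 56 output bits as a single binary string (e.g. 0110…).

tick  register→output (feedback)
  0  001010000111110100→0 (1)
  1  010100001111101001→0 (1)
  2  101000011111010011→1 (0)
  3  010000111110100110→0 (0)
  4  100001111101001100→1 (0)
  5  000011111010011000→0 (0)
  6  000111110100110000→0 (0)
  7  001111101001100000→0 (1)
  8  011111010011000001→0 (1)
  9  111110100110000011→1 (1)
 10  111101001100000111→1 (1)
 11  111010011000001111→1 (1)
 12  110100110000011111→1 (1)
 13  101001100000111111→1 (1)
 14  010011000001111111→0 (1)
 15  100110000011111111→1 (0)
 16  001100000111111110→0 (1)
 17  011000001111111101→0 (1)
 18  110000011111111011→1 (0)
 19  100000111111110110→1 (0)
 20  000001111111101100→0 (1)
 21  000011111111011001→0 (1)
 22  000111111110110011→0 (0)
 23  001111111101100110→0 (1)
 24  011111111011001101→0 (1)
 25  111111110110011011→1 (1)
 26  111111101100110111→1 (1)
 27  111111011001101111→1 (0)
 28  111110110011011110→1 (0)
 29  111101100110111100→1 (1)
 30  111011001101111001→1 (0)
 31  110110011011110010→1 (0)
 32  101100110111100100→1 (0)
 33  011001101111001000→0 (1)
 34  110011011110010001→1 (1)
 35  100110111100100011→1 (1)
 36  001101111001000111→0 (1)
 37  011011110010001111→0 (0)
 38  110111100100011110→1 (1)
 39  101111001000111101→1 (1)
 40  011110010001111011→0 (1)
 41  111100100011110111→1 (0)
 42  111001000111101110→1 (0)
 43  110010001111011100→1 (0)
 44  100100011110111000→1 (1)
 45  001000111101110001→0 (1)
 46  010001111011100011→0 (1)
 47  100011110111000111→1 (0)
 48  000111101110001110→0 (0)
 49  001111011100011100→0 (0)
 50  011110111000111000→0 (0)
 51  111101110001110000→1 (0)
 52  111011100011100000→1 (0)
 53  110111000111000000→1 (0)
 54  101110001110000000→1 (1)
 55  011100011100000001→0 (0)

00101000011111010011000001111111101100110111100100011110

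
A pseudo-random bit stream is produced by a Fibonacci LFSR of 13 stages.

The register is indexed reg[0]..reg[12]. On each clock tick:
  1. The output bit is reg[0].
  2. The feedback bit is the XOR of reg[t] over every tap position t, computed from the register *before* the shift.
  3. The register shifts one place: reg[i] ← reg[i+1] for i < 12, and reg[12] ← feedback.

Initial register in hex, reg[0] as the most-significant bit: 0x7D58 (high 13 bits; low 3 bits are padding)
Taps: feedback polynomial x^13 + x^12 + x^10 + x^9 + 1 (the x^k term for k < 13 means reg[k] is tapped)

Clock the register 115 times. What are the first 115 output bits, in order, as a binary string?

tick  register→output (feedback)
  0  0111110101011→0 (0)
  1  1111101010110→1 (0)
  2  1111010101100→1 (1)
  3  1110101011001→1 (1)
  4  1101010110011→1 (0)
  5  1010101100110→1 (0)
  6  0101011001100→0 (0)
  7  1010110011000→1 (0)
  8  0101100110000→0 (0)
  9  1011001100000→1 (1)
 10  0110011000001→0 (1)
 11  1100110000011→1 (0)
 12  1001100000110→1 (0)
 13  0011000001100→0 (0)
 14  0110000011000→0 (1)
 15  1100000110001→1 (0)
 16  1000001100010→1 (1)
 17  0000011000101→0 (0)
 18  0000110001010→0 (1)
 19  0001100010101→0 (0)
 20  0011000101010→0 (1)
 21  0110001010101→0 (0)
 22  1100010101010→1 (0)
 23  1000101010100→1 (0)
 24  0001010101000→0 (1)
 25  0010101010001→0 (1)
 26  0101010100011→0 (1)
 27  1010101000111→1 (1)
 28  0101010001111→0 (1)
 29  1010100011111→1 (0)
 30  0101000111110→0 (0)
 31  1010001111100→1 (1)
 32  0100011111001→0 (0)
 33  1000111110010→1 (1)
 34  0001111100101→0 (0)
 35  0011111001010→0 (1)
 36  0111110010101→0 (0)
 37  1111100101010→1 (0)
 38  1111001010100→1 (0)
 39  1110010101000→1 (0)
 40  1100101010000→1 (1)
 41  1001010100001→1 (0)
 42  0010101000010→0 (0)
 43  0101010000100→0 (1)
 44  1010100001001→1 (1)
 45  0101000010011→0 (1)
 46  1010000100111→1 (1)
 47  0100001001111→0 (1)
 48  1000010011111→1 (0)
 49  0000100111110→0 (0)
 50  0001001111100→0 (0)
 51  0010011111000→0 (1)
 52  0100111110001→0 (1)
 53  1001111100011→1 (0)
 54  0011111000110→0 (1)
 55  0111110001101→0 (1)
 56  1111100011011→1 (1)
 57  1111000110111→1 (1)
 58  1110001101111→1 (0)
 59  1100011011110→1 (1)
 60  1000110111101→1 (0)
 61  0001101111010→0 (1)
 62  0011011110101→0 (0)
 63  0110111101010→0 (1)
 64  1101111010101→1 (1)
 65  1011110101011→1 (1)
 66  0111101010111→0 (0)
 67  1111010101110→1 (1)
 68  1110101011101→1 (0)
 69  1101010111010→1 (0)
 70  1010101110100→1 (0)
 71  0101011101000→0 (1)
 72  1010111010001→1 (0)
 73  0101110100010→0 (0)
 74  1011101000100→1 (0)
 75  0111010001000→0 (1)
 76  1110100010001→1 (0)
 77  1101000100010→1 (1)
 78  1010001000101→1 (1)
 79  0100010001011→0 (0)
 80  1000100010110→1 (0)
 81  0001000101100→0 (0)
 82  0010001011000→0 (1)
 83  0100010110001→0 (1)
 84  1000101100011→1 (0)
 85  0001011000110→0 (1)
 86  0010110001101→0 (1)
 87  0101100011011→0 (0)
 88  1011000110110→1 (0)
 89  0110001101100→0 (0)
 90  1100011011000→1 (0)
 91  1000110110000→1 (1)
 92  0001101100001→0 (1)
 93  0011011000011→0 (1)
 94  0110110000111→0 (0)
 95  1101100001110→1 (1)
 96  1011000011101→1 (0)
 97  0110000111010→0 (1)
 98  1100001110101→1 (1)
 99  1000011101011→1 (1)
100  0000111010111→0 (0)
101  0001110101110→0 (0)
102  0011101011100→0 (0)
103  0111010111000→0 (1)
104  1110101110001→1 (0)
105  1101011100010→1 (1)
106  1010111000101→1 (1)
107  0101110001011→0 (0)
108  1011100010110→1 (0)
109  0111000101100→0 (0)
110  1110001011000→1 (0)
111  1100010110000→1 (1)
112  1000101100001→1 (0)
113  0001011000010→0 (0)
114  0010110000100→0 (1)

0111110101011001100000110001010101000111110010101000010011111000110111101010111010001000101100011011000011101011100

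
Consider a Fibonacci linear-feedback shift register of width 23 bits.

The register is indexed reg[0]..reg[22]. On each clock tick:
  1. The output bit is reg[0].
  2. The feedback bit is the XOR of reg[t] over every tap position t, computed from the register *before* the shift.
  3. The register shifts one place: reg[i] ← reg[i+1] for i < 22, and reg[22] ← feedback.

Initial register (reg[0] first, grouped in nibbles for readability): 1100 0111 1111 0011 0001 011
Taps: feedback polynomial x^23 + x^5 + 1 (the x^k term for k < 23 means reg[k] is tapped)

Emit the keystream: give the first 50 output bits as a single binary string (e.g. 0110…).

11000111111100110001011001110011001000111011000000

tick  register→output (feedback)
  0  11000111111100110001011→1 (0)
  1  10001111111001100010110→1 (0)
  2  00011111110011000101100→0 (1)
  3  00111111100110001011001→0 (1)
  4  01111111001100010110011→0 (1)
  5  11111110011000101100111→1 (0)
  6  11111100110001011001110→1 (0)
  7  11111001100010110011100→1 (1)
  8  11110011000101100111001→1 (1)
  9  11100110001011001110011→1 (0)
 10  11001100010110011100110→1 (0)
 11  10011000101100111001100→1 (1)
 12  00110001011001110011001→0 (0)
 13  01100010110011100110010→0 (0)
 14  11000101100111001100100→1 (0)
 15  10001011001110011001000→1 (1)
 16  00010110011100110010001→0 (1)
 17  00101100111001100100011→0 (1)
 18  01011001110011001000111→0 (0)
 19  10110011100110010001110→1 (1)
 20  01100111001100100011101→0 (1)
 21  11001110011001000111011→1 (0)
 22  10011100110010001110110→1 (0)
 23  00111001100100011101100→0 (0)
 24  01110011001000111011000→0 (0)
 25  11100110010001110110000→1 (0)
 26  11001100100011101100000→1 (0)
 27  10011001000111011000000→1 (1)
 28  00110010001110110000001→0 (0)
 29  01100100011101100000010→0 (1)
 30  11001000111011000000101→1 (1)
 31  10010001110110000001011→1 (1)
 32  00100011101100000010111→0 (0)
 33  01000111011000000101110→0 (1)
 34  10001110110000001011101→1 (0)
 35  00011101100000010111010→0 (1)
 36  00111011000000101110101→0 (0)
 37  01110110000001011101010→0 (1)
 38  11101100000010111010101→1 (0)
 39  11011000000101110101010→1 (1)
 40  10110000001011101010101→1 (1)
 41  01100000010111010101011→0 (0)
 42  11000000101110101010110→1 (1)
 43  10000001011101010101101→1 (1)
 44  00000010111010101011011→0 (0)
 45  00000101110101010110110→0 (1)
 46  00001011101010101101101→0 (0)
 47  00010111010101011011010→0 (1)
 48  00101110101010110110101→0 (1)
 49  01011101010101101101011→0 (1)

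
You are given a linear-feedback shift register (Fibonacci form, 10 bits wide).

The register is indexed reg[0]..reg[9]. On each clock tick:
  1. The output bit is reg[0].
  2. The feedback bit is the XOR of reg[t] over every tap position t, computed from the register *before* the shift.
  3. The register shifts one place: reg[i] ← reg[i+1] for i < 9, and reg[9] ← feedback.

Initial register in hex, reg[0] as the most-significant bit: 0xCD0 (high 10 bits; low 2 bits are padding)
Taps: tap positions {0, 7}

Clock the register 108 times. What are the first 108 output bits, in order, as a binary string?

tick  register→output (feedback)
  0  1100110100→1 (0)
  1  1001101000→1 (1)
  2  0011010001→0 (0)
  3  0110100010→0 (0)
  4  1101000100→1 (0)
  5  1010001000→1 (1)
  6  0100010001→0 (0)
  7  1000100010→1 (1)
  8  0001000101→0 (1)
  9  0010001011→0 (0)
 10  0100010110→0 (1)
 11  1000101101→1 (0)
 12  0001011010→0 (0)
 13  0010110100→0 (1)
 14  0101101001→0 (0)
 15  1011010010→1 (1)
 16  0110100101→0 (1)
 17  1101001011→1 (1)
 18  1010010111→1 (0)
 19  0100101110→0 (1)
 20  1001011101→1 (0)
 21  0010111010→0 (0)
 22  0101110100→0 (1)
 23  1011101001→1 (1)
 24  0111010011→0 (0)
 25  1110100110→1 (0)
 26  1101001100→1 (0)
 27  1010011000→1 (1)
 28  0100110001→0 (0)
 29  1001100010→1 (1)
 30  0011000101→0 (1)
 31  0110001011→0 (0)
 32  1100010110→1 (0)
 33  1000101100→1 (0)
 34  0001011000→0 (0)
 35  0010110000→0 (0)
 36  0101100000→0 (0)
 37  1011000000→1 (1)
 38  0110000001→0 (0)
 39  1100000010→1 (1)
 40  1000000101→1 (0)
 41  0000001010→0 (0)
 42  0000010100→0 (1)
 43  0000101001→0 (0)
 44  0001010010→0 (0)
 45  0010100100→0 (1)
 46  0101001001→0 (0)
 47  1010010010→1 (1)
 48  0100100101→0 (1)
 49  1001001011→1 (1)
 50  0010010111→0 (1)
 51  0100101111→0 (1)
 52  1001011111→1 (0)
 53  0010111110→0 (1)
 54  0101111101→0 (1)
 55  1011111011→1 (1)
 56  0111110111→0 (1)
 57  1111101111→1 (0)
 58  1111011110→1 (0)
 59  1110111100→1 (0)
 60  1101111000→1 (1)
 61  1011110001→1 (1)
 62  0111100011→0 (0)
 63  1111000110→1 (0)
 64  1110001100→1 (0)
 65  1100011000→1 (1)
 66  1000110001→1 (1)
 67  0001100011→0 (0)
 68  0011000110→0 (1)
 69  0110001101→0 (1)
 70  1100011011→1 (1)
 71  1000110111→1 (0)
 72  0001101110→0 (1)
 73  0011011101→0 (1)
 74  0110111011→0 (0)
 75  1101110110→1 (0)
 76  1011101100→1 (0)
 77  0111011000→0 (0)
 78  1110110000→1 (1)
 79  1101100001→1 (1)
 80  1011000011→1 (1)
 81  0110000111→0 (1)
 82  1100001111→1 (0)
 83  1000011110→1 (0)
 84  0000111100→0 (1)
 85  0001111001→0 (0)
 86  0011110010→0 (0)
 87  0111100100→0 (1)
 88  1111001001→1 (1)
 89  1110010011→1 (1)
 90  1100100111→1 (0)
 91  1001001110→1 (0)
 92  0010011100→0 (1)
 93  0100111001→0 (0)
 94  1001110010→1 (1)
 95  0011100101→0 (1)
 96  0111001011→0 (0)
 97  1110010110→1 (0)
 98  1100101100→1 (0)
 99  1001011000→1 (1)
100  0010110001→0 (0)
101  0101100010→0 (0)
102  1011000100→1 (0)
103  0110001000→0 (0)
104  1100010000→1 (1)
105  1000100001→1 (1)
106  0001000011→0 (0)
107  0010000110→0 (1)

110011010001000101101001011101001100010110000001010010010111110111100011000110111011000011110010011100101100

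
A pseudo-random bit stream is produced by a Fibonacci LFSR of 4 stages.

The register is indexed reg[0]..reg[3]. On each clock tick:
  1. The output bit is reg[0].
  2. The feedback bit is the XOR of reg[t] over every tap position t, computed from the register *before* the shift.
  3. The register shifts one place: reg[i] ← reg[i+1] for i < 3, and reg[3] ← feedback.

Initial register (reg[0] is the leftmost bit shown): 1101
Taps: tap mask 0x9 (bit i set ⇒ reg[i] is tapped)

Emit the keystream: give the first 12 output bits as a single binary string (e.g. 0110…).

step | reg (before) | out | fb
   0 | 1101 | 1 | 0
   1 | 1010 | 1 | 1
   2 | 0101 | 0 | 1
   3 | 1011 | 1 | 0
   4 | 0110 | 0 | 0
   5 | 1100 | 1 | 1
   6 | 1001 | 1 | 0
   7 | 0010 | 0 | 0
   8 | 0100 | 0 | 0
   9 | 1000 | 1 | 1
  10 | 0001 | 0 | 1
  11 | 0011 | 0 | 1

110101100100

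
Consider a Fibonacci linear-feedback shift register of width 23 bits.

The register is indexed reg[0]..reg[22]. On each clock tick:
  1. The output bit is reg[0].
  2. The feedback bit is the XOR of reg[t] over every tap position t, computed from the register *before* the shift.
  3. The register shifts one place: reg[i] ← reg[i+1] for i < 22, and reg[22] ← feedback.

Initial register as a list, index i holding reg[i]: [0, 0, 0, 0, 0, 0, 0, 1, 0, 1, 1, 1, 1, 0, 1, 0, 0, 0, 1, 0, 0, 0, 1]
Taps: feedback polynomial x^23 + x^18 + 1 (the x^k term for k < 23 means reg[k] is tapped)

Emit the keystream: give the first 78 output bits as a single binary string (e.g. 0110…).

000000010111101000100011000110100010010101101101010111101011111100100011101000

tick  register→output (feedback)
  0  00000001011110100010001→0 (1)
  1  00000010111101000100011→0 (0)
  2  00000101111010001000110→0 (0)
  3  00001011110100010001100→0 (0)
  4  00010111101000100011000→0 (1)
  5  00101111010001000110001→0 (1)
  6  01011110100010001100011→0 (0)
  7  10111101000100011000110→1 (1)
  8  01111010001000110001101→0 (0)
  9  11110100010001100011010→1 (0)
 10  11101000100011000110100→1 (0)
 11  11010001000110001101000→1 (1)
 12  10100010001100011010001→1 (0)
 13  01000100011000110100010→0 (0)
 14  10001000110001101000100→1 (1)
 15  00010001100011010001001→0 (0)
 16  00100011000110100010010→0 (1)
 17  01000110001101000100101→0 (0)
 18  10001100011010001001010→1 (1)
 19  00011000110100010010101→0 (1)
 20  00110001101000100101011→0 (0)
 21  01100011010001001010110→0 (1)
 22  11000110100010010101101→1 (1)
 23  10001101000100101011011→1 (0)
 24  00011010001001010110110→0 (1)
 25  00110100010010101101101→0 (0)
 26  01101000100101011011010→0 (1)
 27  11010001001010110110101→1 (0)
 28  10100010010101101101010→1 (1)
 29  01000100101011011010101→0 (1)
 30  10001001010110110101011→1 (1)
 31  00010010101101101010111→0 (1)
 32  00100101011011010101111→0 (0)
 33  01001010110110101011110→0 (1)
 34  10010101101101010111101→1 (0)
 35  00101011011010101111010→0 (1)
 36  01010110110101011110101→0 (1)
 37  10101101101010111101011→1 (1)
 38  01011011010101111010111→0 (1)
 39  10110110101011110101111→1 (1)
 40  01101101010111101011111→0 (1)
 41  11011010101111010111111→1 (0)
 42  10110101011110101111110→1 (0)
 43  01101010111101011111100→0 (1)
 44  11010101111010111111001→1 (0)
 45  10101011110101111110010→1 (0)
 46  01010111101011111100100→0 (0)
 47  10101111010111111001000→1 (1)
 48  01011110101111110010001→0 (1)
 49  10111101011111100100011→1 (1)
 50  01111010111111001000111→0 (0)
 51  11110101111110010001110→1 (1)
 52  11101011111100100011101→1 (0)
 53  11010111111001000111010→1 (0)
 54  10101111110010001110100→1 (0)
 55  01011111100100011101000→0 (0)
 56  10111111001000111010000→1 (0)
 57  01111110010001110100000→0 (0)
 58  11111100100011101000000→1 (1)
 59  11111001000111010000001→1 (1)
 60  11110010001110100000011→1 (1)
 61  11100100011101000000111→1 (1)
 62  11001000111010000001111→1 (1)
 63  10010001110100000011111→1 (0)
 64  00100011101000000111110→0 (1)
 65  01000111010000001111101→0 (1)
 66  10001110100000011111011→1 (0)
 67  00011101000000111110110→0 (1)
 68  00111010000001111101101→0 (0)
 69  01110100000011111011010→0 (1)
 70  11101000000111110110101→1 (0)
 71  11010000001111101101010→1 (1)
 72  10100000011111011010101→1 (0)
 73  01000000111110110101010→0 (0)
 74  10000001111101101010100→1 (0)
 75  00000011111011010101000→0 (0)
 76  00000111110110101010000→0 (1)
 77  00001111101101010100001→0 (0)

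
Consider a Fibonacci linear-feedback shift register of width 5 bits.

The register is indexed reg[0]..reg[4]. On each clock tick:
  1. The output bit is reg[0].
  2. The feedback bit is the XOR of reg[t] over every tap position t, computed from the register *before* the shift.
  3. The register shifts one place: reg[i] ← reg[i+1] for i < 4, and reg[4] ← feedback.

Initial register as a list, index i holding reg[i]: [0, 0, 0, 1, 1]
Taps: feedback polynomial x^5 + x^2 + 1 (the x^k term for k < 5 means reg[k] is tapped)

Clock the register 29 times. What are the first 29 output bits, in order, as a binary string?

00011011101010000100101100111

step | reg (before) | out | fb
   0 | 00011 | 0 | 0
   1 | 00110 | 0 | 1
   2 | 01101 | 0 | 1
   3 | 11011 | 1 | 1
   4 | 10111 | 1 | 0
   5 | 01110 | 0 | 1
   6 | 11101 | 1 | 0
   7 | 11010 | 1 | 1
   8 | 10101 | 1 | 0
   9 | 01010 | 0 | 0
  10 | 10100 | 1 | 0
  11 | 01000 | 0 | 0
  12 | 10000 | 1 | 1
  13 | 00001 | 0 | 0
  14 | 00010 | 0 | 0
  15 | 00100 | 0 | 1
  16 | 01001 | 0 | 0
  17 | 10010 | 1 | 1
  18 | 00101 | 0 | 1
  19 | 01011 | 0 | 0
  20 | 10110 | 1 | 0
  21 | 01100 | 0 | 1
  22 | 11001 | 1 | 1
  23 | 10011 | 1 | 1
  24 | 00111 | 0 | 1
  25 | 01111 | 0 | 1
  26 | 11111 | 1 | 0
  27 | 11110 | 1 | 0
  28 | 11100 | 1 | 0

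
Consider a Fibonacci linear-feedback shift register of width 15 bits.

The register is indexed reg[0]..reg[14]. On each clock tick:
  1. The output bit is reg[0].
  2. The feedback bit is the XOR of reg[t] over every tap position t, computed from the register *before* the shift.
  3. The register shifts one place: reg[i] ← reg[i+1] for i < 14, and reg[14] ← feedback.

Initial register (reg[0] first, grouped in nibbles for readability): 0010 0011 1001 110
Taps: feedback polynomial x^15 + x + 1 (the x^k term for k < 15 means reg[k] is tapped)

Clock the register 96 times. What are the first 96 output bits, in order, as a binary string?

001000111001110011001001010010101011011110111111101100011000000110100101000001011101111000011100

step | reg (before) | out | fb
   0 | 001000111001110 | 0 | 0
   1 | 010001110011100 | 0 | 1
   2 | 100011100111001 | 1 | 1
   3 | 000111001110011 | 0 | 0
   4 | 001110011100110 | 0 | 0
   5 | 011100111001100 | 0 | 1
   6 | 111001110011001 | 1 | 0
   7 | 110011100110010 | 1 | 0
   8 | 100111001100100 | 1 | 1
   9 | 001110011001001 | 0 | 0
  10 | 011100110010010 | 0 | 1
  11 | 111001100100101 | 1 | 0
  12 | 110011001001010 | 1 | 0
  13 | 100110010010100 | 1 | 1
  14 | 001100100101001 | 0 | 0
  15 | 011001001010010 | 0 | 1
  16 | 110010010100101 | 1 | 0
  17 | 100100101001010 | 1 | 1
  18 | 001001010010101 | 0 | 0
  19 | 010010100101010 | 0 | 1
  20 | 100101001010101 | 1 | 1
  21 | 001010010101011 | 0 | 0
  22 | 010100101010110 | 0 | 1
  23 | 101001010101101 | 1 | 1
  24 | 010010101011011 | 0 | 1
  25 | 100101010110111 | 1 | 1
  26 | 001010101101111 | 0 | 0
  27 | 010101011011110 | 0 | 1
  28 | 101010110111101 | 1 | 1
  29 | 010101101111011 | 0 | 1
  30 | 101011011110111 | 1 | 1
  31 | 010110111101111 | 0 | 1
  32 | 101101111011111 | 1 | 1
  33 | 011011110111111 | 0 | 1
  34 | 110111101111111 | 1 | 0
  35 | 101111011111110 | 1 | 1
  36 | 011110111111101 | 0 | 1
  37 | 111101111111011 | 1 | 0
  38 | 111011111110110 | 1 | 0
  39 | 110111111101100 | 1 | 0
  40 | 101111111011000 | 1 | 1
  41 | 011111110110001 | 0 | 1
  42 | 111111101100011 | 1 | 0
  43 | 111111011000110 | 1 | 0
  44 | 111110110001100 | 1 | 0
  45 | 111101100011000 | 1 | 0
  46 | 111011000110000 | 1 | 0
  47 | 110110001100000 | 1 | 0
  48 | 101100011000000 | 1 | 1
  49 | 011000110000001 | 0 | 1
  50 | 110001100000011 | 1 | 0
  51 | 100011000000110 | 1 | 1
  52 | 000110000001101 | 0 | 0
  53 | 001100000011010 | 0 | 0
  54 | 011000000110100 | 0 | 1
  55 | 110000001101001 | 1 | 0
  56 | 100000011010010 | 1 | 1
  57 | 000000110100101 | 0 | 0
  58 | 000001101001010 | 0 | 0
  59 | 000011010010100 | 0 | 0
  60 | 000110100101000 | 0 | 0
  61 | 001101001010000 | 0 | 0
  62 | 011010010100000 | 0 | 1
  63 | 110100101000001 | 1 | 0
  64 | 101001010000010 | 1 | 1
  65 | 010010100000101 | 0 | 1
  66 | 100101000001011 | 1 | 1
  67 | 001010000010111 | 0 | 0
  68 | 010100000101110 | 0 | 1
  69 | 101000001011101 | 1 | 1
  70 | 010000010111011 | 0 | 1
  71 | 100000101110111 | 1 | 1
  72 | 000001011101111 | 0 | 0
  73 | 000010111011110 | 0 | 0
  74 | 000101110111100 | 0 | 0
  75 | 001011101111000 | 0 | 0
  76 | 010111011110000 | 0 | 1
  77 | 101110111100001 | 1 | 1
  78 | 011101111000011 | 0 | 1
  79 | 111011110000111 | 1 | 0
  80 | 110111100001110 | 1 | 0
  81 | 101111000011100 | 1 | 1
  82 | 011110000111001 | 0 | 1
  83 | 111100001110011 | 1 | 0
  84 | 111000011100110 | 1 | 0
  85 | 110000111001100 | 1 | 0
  86 | 100001110011000 | 1 | 1
  87 | 000011100110001 | 0 | 0
  88 | 000111001100010 | 0 | 0
  89 | 001110011000100 | 0 | 0
  90 | 011100110001000 | 0 | 1
  91 | 111001100010001 | 1 | 0
  92 | 110011000100010 | 1 | 0
  93 | 100110001000100 | 1 | 1
  94 | 001100010001001 | 0 | 0
  95 | 011000100010010 | 0 | 1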